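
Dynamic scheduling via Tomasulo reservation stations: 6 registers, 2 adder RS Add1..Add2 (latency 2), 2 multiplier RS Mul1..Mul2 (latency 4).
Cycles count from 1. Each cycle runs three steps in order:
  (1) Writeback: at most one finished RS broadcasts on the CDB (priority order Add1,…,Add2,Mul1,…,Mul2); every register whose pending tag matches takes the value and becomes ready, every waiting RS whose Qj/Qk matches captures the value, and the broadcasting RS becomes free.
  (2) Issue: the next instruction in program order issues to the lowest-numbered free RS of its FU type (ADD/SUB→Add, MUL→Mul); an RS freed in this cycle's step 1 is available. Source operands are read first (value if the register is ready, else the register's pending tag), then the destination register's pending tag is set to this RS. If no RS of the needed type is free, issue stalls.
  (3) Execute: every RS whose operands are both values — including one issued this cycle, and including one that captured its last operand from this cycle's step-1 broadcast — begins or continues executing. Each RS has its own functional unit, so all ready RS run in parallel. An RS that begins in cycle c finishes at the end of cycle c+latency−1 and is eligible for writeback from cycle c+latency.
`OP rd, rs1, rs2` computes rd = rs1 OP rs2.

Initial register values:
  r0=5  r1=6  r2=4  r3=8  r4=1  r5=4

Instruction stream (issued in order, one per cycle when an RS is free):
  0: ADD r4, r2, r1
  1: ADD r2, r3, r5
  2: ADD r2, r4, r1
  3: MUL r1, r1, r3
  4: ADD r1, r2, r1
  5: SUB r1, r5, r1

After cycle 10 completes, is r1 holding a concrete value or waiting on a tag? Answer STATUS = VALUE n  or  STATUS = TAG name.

STATUS = TAG Add2

cycle 1: issue ADD r4<-Add1 // r0:5,r1:6,r2:4,r3:8,r4:Add1,r5:4
cycle 2: issue ADD r2<-Add2 // r0:5,r1:6,r2:Add2,r3:8,r4:Add1,r5:4
cycle 3: CDB Add1=10; issue ADD r2<-Add1 // r0:5,r1:6,r2:Add1,r3:8,r4:10,r5:4
cycle 4: CDB Add2=12; issue MUL r1<-Mul1 // r0:5,r1:Mul1,r2:Add1,r3:8,r4:10,r5:4
cycle 5: CDB Add1=16; issue ADD r1<-Add1 // r0:5,r1:Add1,r2:16,r3:8,r4:10,r5:4
cycle 6: issue SUB r1<-Add2 // r0:5,r1:Add2,r2:16,r3:8,r4:10,r5:4
cycle 7: - // r0:5,r1:Add2,r2:16,r3:8,r4:10,r5:4
cycle 8: CDB Mul1=48 // r0:5,r1:Add2,r2:16,r3:8,r4:10,r5:4
cycle 9: - // r0:5,r1:Add2,r2:16,r3:8,r4:10,r5:4
cycle 10: CDB Add1=64 // r0:5,r1:Add2,r2:16,r3:8,r4:10,r5:4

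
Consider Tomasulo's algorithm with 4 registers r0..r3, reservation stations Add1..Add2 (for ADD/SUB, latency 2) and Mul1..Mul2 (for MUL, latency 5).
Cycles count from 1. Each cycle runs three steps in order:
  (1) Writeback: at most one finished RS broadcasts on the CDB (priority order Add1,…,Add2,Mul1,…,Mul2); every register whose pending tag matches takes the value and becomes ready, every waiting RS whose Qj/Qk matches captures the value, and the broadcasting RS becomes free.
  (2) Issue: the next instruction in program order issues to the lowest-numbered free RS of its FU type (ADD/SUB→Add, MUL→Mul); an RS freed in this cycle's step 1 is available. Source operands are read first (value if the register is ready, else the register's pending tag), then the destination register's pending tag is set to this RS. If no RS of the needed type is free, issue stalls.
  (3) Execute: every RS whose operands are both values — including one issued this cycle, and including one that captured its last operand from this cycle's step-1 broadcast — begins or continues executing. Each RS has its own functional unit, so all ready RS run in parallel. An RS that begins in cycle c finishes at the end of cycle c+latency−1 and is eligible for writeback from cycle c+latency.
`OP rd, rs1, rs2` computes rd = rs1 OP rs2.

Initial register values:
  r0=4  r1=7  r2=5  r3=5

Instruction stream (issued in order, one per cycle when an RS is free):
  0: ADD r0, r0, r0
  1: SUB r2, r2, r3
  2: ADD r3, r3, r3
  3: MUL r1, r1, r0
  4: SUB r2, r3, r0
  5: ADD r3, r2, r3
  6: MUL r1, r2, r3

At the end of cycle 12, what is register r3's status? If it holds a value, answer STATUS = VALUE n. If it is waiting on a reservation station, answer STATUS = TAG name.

c1: issue ADD r0<-Add1 | r0:Add1,r1:7,r2:5,r3:5
c2: issue SUB r2<-Add2 | r0:Add1,r1:7,r2:Add2,r3:5
c3: CDB Add1=8; issue ADD r3<-Add1 | r0:8,r1:7,r2:Add2,r3:Add1
c4: CDB Add2=0; issue MUL r1<-Mul1 | r0:8,r1:Mul1,r2:0,r3:Add1
c5: CDB Add1=10; issue SUB r2<-Add1 | r0:8,r1:Mul1,r2:Add1,r3:10
c6: issue ADD r3<-Add2 | r0:8,r1:Mul1,r2:Add1,r3:Add2
c7: CDB Add1=2; issue MUL r1<-Mul2 | r0:8,r1:Mul2,r2:2,r3:Add2
c8: - | r0:8,r1:Mul2,r2:2,r3:Add2
c9: CDB Add2=12 | r0:8,r1:Mul2,r2:2,r3:12
c10: CDB Mul1=56 | r0:8,r1:Mul2,r2:2,r3:12
c11: - | r0:8,r1:Mul2,r2:2,r3:12
c12: - | r0:8,r1:Mul2,r2:2,r3:12

STATUS = VALUE 12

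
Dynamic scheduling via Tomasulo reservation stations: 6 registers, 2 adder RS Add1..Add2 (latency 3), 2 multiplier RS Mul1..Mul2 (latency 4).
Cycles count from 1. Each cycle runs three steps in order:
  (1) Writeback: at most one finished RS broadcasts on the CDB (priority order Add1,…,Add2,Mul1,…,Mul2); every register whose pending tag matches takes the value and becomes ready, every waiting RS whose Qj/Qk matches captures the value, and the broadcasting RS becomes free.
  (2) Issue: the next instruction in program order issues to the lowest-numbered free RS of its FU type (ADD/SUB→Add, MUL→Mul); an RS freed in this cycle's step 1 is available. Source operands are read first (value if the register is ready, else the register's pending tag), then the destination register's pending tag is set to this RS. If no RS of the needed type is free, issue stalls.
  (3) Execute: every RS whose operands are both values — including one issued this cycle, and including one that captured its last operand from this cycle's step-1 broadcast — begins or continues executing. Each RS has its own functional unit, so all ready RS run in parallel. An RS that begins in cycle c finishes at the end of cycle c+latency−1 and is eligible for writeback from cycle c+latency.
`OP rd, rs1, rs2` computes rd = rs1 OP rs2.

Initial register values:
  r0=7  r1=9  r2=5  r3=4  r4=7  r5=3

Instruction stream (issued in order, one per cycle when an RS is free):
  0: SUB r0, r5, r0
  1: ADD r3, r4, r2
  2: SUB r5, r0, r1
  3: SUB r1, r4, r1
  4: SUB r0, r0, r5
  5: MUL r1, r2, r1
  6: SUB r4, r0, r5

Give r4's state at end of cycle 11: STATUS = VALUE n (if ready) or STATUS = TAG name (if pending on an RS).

STATUS = TAG Add2

c1: issue SUB r0<-Add1 | r0:Add1,r1:9,r2:5,r3:4,r4:7,r5:3
c2: issue ADD r3<-Add2 | r0:Add1,r1:9,r2:5,r3:Add2,r4:7,r5:3
c3: stall | r0:Add1,r1:9,r2:5,r3:Add2,r4:7,r5:3
c4: CDB Add1=-4; issue SUB r5<-Add1 | r0:-4,r1:9,r2:5,r3:Add2,r4:7,r5:Add1
c5: CDB Add2=12; issue SUB r1<-Add2 | r0:-4,r1:Add2,r2:5,r3:12,r4:7,r5:Add1
c6: stall | r0:-4,r1:Add2,r2:5,r3:12,r4:7,r5:Add1
c7: CDB Add1=-13; issue SUB r0<-Add1 | r0:Add1,r1:Add2,r2:5,r3:12,r4:7,r5:-13
c8: CDB Add2=-2; issue MUL r1<-Mul1 | r0:Add1,r1:Mul1,r2:5,r3:12,r4:7,r5:-13
c9: issue SUB r4<-Add2 | r0:Add1,r1:Mul1,r2:5,r3:12,r4:Add2,r5:-13
c10: CDB Add1=9 | r0:9,r1:Mul1,r2:5,r3:12,r4:Add2,r5:-13
c11: - | r0:9,r1:Mul1,r2:5,r3:12,r4:Add2,r5:-13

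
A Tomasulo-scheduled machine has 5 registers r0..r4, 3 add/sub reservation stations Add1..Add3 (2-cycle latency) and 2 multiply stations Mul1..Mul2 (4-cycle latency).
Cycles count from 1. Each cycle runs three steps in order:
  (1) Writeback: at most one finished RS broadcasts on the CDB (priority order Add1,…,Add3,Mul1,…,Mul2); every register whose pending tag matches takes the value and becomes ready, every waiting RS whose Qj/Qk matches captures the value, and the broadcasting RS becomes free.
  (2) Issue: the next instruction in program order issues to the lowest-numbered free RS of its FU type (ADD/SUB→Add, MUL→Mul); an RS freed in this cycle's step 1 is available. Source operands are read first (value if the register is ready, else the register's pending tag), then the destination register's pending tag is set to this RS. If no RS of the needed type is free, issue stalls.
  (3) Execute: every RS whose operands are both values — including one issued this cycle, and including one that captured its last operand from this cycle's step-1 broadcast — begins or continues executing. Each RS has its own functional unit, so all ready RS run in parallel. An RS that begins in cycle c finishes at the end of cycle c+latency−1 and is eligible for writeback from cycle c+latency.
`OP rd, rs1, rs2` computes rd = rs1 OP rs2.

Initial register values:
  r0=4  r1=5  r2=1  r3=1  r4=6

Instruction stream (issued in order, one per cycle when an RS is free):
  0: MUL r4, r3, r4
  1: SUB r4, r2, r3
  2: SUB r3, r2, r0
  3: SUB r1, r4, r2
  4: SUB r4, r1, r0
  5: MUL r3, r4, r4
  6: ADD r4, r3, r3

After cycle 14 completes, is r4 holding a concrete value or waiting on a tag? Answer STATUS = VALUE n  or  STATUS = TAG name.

STATUS = VALUE 50

cycle 1: issue MUL r4<-Mul1 // r0:4,r1:5,r2:1,r3:1,r4:Mul1
cycle 2: issue SUB r4<-Add1 // r0:4,r1:5,r2:1,r3:1,r4:Add1
cycle 3: issue SUB r3<-Add2 // r0:4,r1:5,r2:1,r3:Add2,r4:Add1
cycle 4: CDB Add1=0; issue SUB r1<-Add1 // r0:4,r1:Add1,r2:1,r3:Add2,r4:0
cycle 5: CDB Add2=-3; issue SUB r4<-Add2 // r0:4,r1:Add1,r2:1,r3:-3,r4:Add2
cycle 6: CDB Add1=-1; issue MUL r3<-Mul2 // r0:4,r1:-1,r2:1,r3:Mul2,r4:Add2
cycle 7: CDB Mul1=6; issue ADD r4<-Add1 // r0:4,r1:-1,r2:1,r3:Mul2,r4:Add1
cycle 8: CDB Add2=-5 // r0:4,r1:-1,r2:1,r3:Mul2,r4:Add1
cycle 9: - // r0:4,r1:-1,r2:1,r3:Mul2,r4:Add1
cycle 10: - // r0:4,r1:-1,r2:1,r3:Mul2,r4:Add1
cycle 11: - // r0:4,r1:-1,r2:1,r3:Mul2,r4:Add1
cycle 12: CDB Mul2=25 // r0:4,r1:-1,r2:1,r3:25,r4:Add1
cycle 13: - // r0:4,r1:-1,r2:1,r3:25,r4:Add1
cycle 14: CDB Add1=50 // r0:4,r1:-1,r2:1,r3:25,r4:50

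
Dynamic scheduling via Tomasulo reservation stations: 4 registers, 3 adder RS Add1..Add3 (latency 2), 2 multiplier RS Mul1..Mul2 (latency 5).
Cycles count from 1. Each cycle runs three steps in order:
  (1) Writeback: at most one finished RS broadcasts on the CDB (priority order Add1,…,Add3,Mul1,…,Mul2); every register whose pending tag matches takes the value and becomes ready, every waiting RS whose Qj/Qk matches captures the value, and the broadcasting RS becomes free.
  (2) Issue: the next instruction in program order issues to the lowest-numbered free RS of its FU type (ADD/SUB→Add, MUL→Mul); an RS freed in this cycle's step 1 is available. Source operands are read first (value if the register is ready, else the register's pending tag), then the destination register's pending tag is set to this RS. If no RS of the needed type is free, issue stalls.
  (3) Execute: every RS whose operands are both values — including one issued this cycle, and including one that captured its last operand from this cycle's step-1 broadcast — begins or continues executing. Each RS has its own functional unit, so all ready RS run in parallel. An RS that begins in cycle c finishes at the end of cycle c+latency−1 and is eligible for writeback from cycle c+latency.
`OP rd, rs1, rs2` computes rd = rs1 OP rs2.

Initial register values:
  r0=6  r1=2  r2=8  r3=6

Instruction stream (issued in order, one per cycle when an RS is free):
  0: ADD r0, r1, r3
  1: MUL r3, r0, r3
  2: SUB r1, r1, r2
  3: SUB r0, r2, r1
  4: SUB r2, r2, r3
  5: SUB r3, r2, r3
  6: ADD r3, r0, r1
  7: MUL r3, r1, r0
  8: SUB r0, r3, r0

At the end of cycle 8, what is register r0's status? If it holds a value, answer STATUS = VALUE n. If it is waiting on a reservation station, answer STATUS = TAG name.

  c1: issue ADD r0<-Add1  regs: r0:Add1,r1:2,r2:8,r3:6
  c2: issue MUL r3<-Mul1  regs: r0:Add1,r1:2,r2:8,r3:Mul1
  c3: CDB Add1=8; issue SUB r1<-Add1  regs: r0:8,r1:Add1,r2:8,r3:Mul1
  c4: issue SUB r0<-Add2  regs: r0:Add2,r1:Add1,r2:8,r3:Mul1
  c5: CDB Add1=-6; issue SUB r2<-Add1  regs: r0:Add2,r1:-6,r2:Add1,r3:Mul1
  c6: issue SUB r3<-Add3  regs: r0:Add2,r1:-6,r2:Add1,r3:Add3
  c7: CDB Add2=14; issue ADD r3<-Add2  regs: r0:14,r1:-6,r2:Add1,r3:Add2
  c8: CDB Mul1=48; issue MUL r3<-Mul1  regs: r0:14,r1:-6,r2:Add1,r3:Mul1

STATUS = VALUE 14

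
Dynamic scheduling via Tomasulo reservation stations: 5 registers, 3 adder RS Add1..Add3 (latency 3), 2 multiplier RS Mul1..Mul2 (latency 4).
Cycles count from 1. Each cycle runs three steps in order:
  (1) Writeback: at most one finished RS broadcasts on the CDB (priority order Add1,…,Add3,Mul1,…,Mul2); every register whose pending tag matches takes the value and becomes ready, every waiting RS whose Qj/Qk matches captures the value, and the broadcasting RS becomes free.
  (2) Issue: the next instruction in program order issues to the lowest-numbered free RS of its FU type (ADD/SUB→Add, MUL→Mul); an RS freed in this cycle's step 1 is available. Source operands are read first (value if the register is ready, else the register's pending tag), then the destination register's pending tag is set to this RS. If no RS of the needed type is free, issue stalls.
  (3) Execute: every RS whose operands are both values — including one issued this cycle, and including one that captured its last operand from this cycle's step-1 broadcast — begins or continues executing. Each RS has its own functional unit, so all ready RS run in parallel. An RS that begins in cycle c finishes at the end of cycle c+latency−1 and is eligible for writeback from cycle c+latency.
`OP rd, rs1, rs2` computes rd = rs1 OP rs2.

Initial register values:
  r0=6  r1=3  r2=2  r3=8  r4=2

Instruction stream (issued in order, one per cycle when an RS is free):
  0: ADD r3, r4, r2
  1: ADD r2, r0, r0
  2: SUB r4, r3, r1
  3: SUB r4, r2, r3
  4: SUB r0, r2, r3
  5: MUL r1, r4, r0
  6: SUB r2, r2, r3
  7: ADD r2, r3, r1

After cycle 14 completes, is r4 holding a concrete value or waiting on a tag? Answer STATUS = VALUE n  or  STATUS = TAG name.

cycle 1: issue ADD r3<-Add1 // r0:6,r1:3,r2:2,r3:Add1,r4:2
cycle 2: issue ADD r2<-Add2 // r0:6,r1:3,r2:Add2,r3:Add1,r4:2
cycle 3: issue SUB r4<-Add3 // r0:6,r1:3,r2:Add2,r3:Add1,r4:Add3
cycle 4: CDB Add1=4; issue SUB r4<-Add1 // r0:6,r1:3,r2:Add2,r3:4,r4:Add1
cycle 5: CDB Add2=12; issue SUB r0<-Add2 // r0:Add2,r1:3,r2:12,r3:4,r4:Add1
cycle 6: issue MUL r1<-Mul1 // r0:Add2,r1:Mul1,r2:12,r3:4,r4:Add1
cycle 7: CDB Add3=1; issue SUB r2<-Add3 // r0:Add2,r1:Mul1,r2:Add3,r3:4,r4:Add1
cycle 8: CDB Add1=8; issue ADD r2<-Add1 // r0:Add2,r1:Mul1,r2:Add1,r3:4,r4:8
cycle 9: CDB Add2=8 // r0:8,r1:Mul1,r2:Add1,r3:4,r4:8
cycle 10: CDB Add3=8 // r0:8,r1:Mul1,r2:Add1,r3:4,r4:8
cycle 11: - // r0:8,r1:Mul1,r2:Add1,r3:4,r4:8
cycle 12: - // r0:8,r1:Mul1,r2:Add1,r3:4,r4:8
cycle 13: CDB Mul1=64 // r0:8,r1:64,r2:Add1,r3:4,r4:8
cycle 14: - // r0:8,r1:64,r2:Add1,r3:4,r4:8

STATUS = VALUE 8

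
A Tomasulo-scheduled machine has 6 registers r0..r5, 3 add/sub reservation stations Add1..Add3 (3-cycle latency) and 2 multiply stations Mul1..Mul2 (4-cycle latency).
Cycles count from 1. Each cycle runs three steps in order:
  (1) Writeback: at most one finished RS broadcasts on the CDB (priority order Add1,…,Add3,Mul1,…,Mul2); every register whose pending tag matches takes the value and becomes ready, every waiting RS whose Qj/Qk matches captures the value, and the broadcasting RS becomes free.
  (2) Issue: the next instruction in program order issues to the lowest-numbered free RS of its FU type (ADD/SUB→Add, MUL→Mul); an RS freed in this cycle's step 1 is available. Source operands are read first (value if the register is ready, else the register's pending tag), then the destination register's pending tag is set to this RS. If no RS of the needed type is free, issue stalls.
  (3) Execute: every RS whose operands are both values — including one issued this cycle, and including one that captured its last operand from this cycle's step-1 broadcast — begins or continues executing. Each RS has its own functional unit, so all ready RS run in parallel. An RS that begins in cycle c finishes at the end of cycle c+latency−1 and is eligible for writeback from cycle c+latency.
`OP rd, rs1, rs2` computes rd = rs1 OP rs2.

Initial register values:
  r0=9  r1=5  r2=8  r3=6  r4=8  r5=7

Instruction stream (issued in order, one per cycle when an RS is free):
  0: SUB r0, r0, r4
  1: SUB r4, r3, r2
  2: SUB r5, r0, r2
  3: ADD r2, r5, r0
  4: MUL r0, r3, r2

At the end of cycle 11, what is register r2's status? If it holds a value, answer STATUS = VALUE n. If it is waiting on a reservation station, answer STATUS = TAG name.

STATUS = VALUE -6

  c1: issue SUB r0<-Add1  regs: r0:Add1,r1:5,r2:8,r3:6,r4:8,r5:7
  c2: issue SUB r4<-Add2  regs: r0:Add1,r1:5,r2:8,r3:6,r4:Add2,r5:7
  c3: issue SUB r5<-Add3  regs: r0:Add1,r1:5,r2:8,r3:6,r4:Add2,r5:Add3
  c4: CDB Add1=1; issue ADD r2<-Add1  regs: r0:1,r1:5,r2:Add1,r3:6,r4:Add2,r5:Add3
  c5: CDB Add2=-2; issue MUL r0<-Mul1  regs: r0:Mul1,r1:5,r2:Add1,r3:6,r4:-2,r5:Add3
  c6: -  regs: r0:Mul1,r1:5,r2:Add1,r3:6,r4:-2,r5:Add3
  c7: CDB Add3=-7  regs: r0:Mul1,r1:5,r2:Add1,r3:6,r4:-2,r5:-7
  c8: -  regs: r0:Mul1,r1:5,r2:Add1,r3:6,r4:-2,r5:-7
  c9: -  regs: r0:Mul1,r1:5,r2:Add1,r3:6,r4:-2,r5:-7
  c10: CDB Add1=-6  regs: r0:Mul1,r1:5,r2:-6,r3:6,r4:-2,r5:-7
  c11: -  regs: r0:Mul1,r1:5,r2:-6,r3:6,r4:-2,r5:-7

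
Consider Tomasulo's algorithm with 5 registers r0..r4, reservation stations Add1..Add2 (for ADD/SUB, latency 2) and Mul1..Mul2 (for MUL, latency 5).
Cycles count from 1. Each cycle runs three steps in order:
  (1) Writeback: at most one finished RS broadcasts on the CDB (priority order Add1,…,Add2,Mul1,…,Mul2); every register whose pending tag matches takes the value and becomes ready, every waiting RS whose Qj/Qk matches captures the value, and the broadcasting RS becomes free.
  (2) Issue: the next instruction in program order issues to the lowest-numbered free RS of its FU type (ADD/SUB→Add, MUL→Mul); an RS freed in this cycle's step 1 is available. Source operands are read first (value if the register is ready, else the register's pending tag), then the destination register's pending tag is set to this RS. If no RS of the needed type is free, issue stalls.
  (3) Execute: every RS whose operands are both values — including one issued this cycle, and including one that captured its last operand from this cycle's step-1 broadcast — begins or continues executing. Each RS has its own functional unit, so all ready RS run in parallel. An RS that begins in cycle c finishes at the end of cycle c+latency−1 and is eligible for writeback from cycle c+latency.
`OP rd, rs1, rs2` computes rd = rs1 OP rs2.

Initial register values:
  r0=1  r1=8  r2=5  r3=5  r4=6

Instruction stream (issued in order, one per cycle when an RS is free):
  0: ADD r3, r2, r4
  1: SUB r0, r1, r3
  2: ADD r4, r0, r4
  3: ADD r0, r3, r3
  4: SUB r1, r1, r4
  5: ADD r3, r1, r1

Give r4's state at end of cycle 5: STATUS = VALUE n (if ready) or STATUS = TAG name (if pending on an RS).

STATUS = TAG Add1

c1: issue ADD r3<-Add1 | r0:1,r1:8,r2:5,r3:Add1,r4:6
c2: issue SUB r0<-Add2 | r0:Add2,r1:8,r2:5,r3:Add1,r4:6
c3: CDB Add1=11; issue ADD r4<-Add1 | r0:Add2,r1:8,r2:5,r3:11,r4:Add1
c4: stall | r0:Add2,r1:8,r2:5,r3:11,r4:Add1
c5: CDB Add2=-3; issue ADD r0<-Add2 | r0:Add2,r1:8,r2:5,r3:11,r4:Add1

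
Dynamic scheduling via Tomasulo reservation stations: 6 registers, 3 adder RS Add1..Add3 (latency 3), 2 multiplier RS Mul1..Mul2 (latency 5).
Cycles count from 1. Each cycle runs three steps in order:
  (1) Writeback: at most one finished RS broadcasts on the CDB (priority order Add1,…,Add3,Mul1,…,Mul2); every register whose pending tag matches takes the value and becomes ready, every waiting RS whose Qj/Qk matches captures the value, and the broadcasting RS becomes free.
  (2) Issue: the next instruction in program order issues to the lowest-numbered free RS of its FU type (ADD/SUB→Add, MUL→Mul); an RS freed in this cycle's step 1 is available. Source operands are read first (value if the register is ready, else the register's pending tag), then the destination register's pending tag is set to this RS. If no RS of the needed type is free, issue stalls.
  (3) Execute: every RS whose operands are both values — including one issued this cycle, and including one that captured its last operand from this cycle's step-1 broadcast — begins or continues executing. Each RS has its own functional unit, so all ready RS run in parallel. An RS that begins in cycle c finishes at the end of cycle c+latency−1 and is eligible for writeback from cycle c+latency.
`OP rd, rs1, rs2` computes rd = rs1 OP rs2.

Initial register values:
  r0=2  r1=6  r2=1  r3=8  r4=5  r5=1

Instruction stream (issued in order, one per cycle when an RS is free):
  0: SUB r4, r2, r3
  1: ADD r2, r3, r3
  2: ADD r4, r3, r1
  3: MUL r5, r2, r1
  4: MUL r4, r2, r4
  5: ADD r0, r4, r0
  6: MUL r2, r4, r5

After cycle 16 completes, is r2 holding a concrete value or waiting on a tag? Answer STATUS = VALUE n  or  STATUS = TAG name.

  c1: issue SUB r4<-Add1  regs: r0:2,r1:6,r2:1,r3:8,r4:Add1,r5:1
  c2: issue ADD r2<-Add2  regs: r0:2,r1:6,r2:Add2,r3:8,r4:Add1,r5:1
  c3: issue ADD r4<-Add3  regs: r0:2,r1:6,r2:Add2,r3:8,r4:Add3,r5:1
  c4: CDB Add1=-7; issue MUL r5<-Mul1  regs: r0:2,r1:6,r2:Add2,r3:8,r4:Add3,r5:Mul1
  c5: CDB Add2=16; issue MUL r4<-Mul2  regs: r0:2,r1:6,r2:16,r3:8,r4:Mul2,r5:Mul1
  c6: CDB Add3=14; issue ADD r0<-Add1  regs: r0:Add1,r1:6,r2:16,r3:8,r4:Mul2,r5:Mul1
  c7: stall  regs: r0:Add1,r1:6,r2:16,r3:8,r4:Mul2,r5:Mul1
  c8: stall  regs: r0:Add1,r1:6,r2:16,r3:8,r4:Mul2,r5:Mul1
  c9: stall  regs: r0:Add1,r1:6,r2:16,r3:8,r4:Mul2,r5:Mul1
  c10: CDB Mul1=96; issue MUL r2<-Mul1  regs: r0:Add1,r1:6,r2:Mul1,r3:8,r4:Mul2,r5:96
  c11: CDB Mul2=224  regs: r0:Add1,r1:6,r2:Mul1,r3:8,r4:224,r5:96
  c12: -  regs: r0:Add1,r1:6,r2:Mul1,r3:8,r4:224,r5:96
  c13: -  regs: r0:Add1,r1:6,r2:Mul1,r3:8,r4:224,r5:96
  c14: CDB Add1=226  regs: r0:226,r1:6,r2:Mul1,r3:8,r4:224,r5:96
  c15: -  regs: r0:226,r1:6,r2:Mul1,r3:8,r4:224,r5:96
  c16: CDB Mul1=21504  regs: r0:226,r1:6,r2:21504,r3:8,r4:224,r5:96

STATUS = VALUE 21504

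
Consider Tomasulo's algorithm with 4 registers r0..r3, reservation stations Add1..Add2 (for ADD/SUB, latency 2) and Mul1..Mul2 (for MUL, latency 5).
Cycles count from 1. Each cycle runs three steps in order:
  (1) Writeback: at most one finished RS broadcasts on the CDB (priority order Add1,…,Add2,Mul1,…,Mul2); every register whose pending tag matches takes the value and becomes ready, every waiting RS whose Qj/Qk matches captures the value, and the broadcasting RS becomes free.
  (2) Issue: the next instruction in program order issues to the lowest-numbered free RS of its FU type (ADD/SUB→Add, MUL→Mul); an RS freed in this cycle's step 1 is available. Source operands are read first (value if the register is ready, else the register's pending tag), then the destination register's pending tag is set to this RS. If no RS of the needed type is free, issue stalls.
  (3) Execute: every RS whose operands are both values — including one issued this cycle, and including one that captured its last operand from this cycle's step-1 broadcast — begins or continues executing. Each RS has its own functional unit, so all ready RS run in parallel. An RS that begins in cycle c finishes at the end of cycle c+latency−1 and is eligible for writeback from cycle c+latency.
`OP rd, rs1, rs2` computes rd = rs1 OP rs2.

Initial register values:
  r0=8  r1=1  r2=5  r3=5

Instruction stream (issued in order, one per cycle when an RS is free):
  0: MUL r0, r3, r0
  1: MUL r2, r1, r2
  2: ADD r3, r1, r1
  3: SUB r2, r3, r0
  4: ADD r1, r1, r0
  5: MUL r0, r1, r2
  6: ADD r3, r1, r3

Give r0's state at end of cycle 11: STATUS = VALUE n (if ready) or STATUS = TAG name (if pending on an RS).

cycle 1: issue MUL r0<-Mul1 // r0:Mul1,r1:1,r2:5,r3:5
cycle 2: issue MUL r2<-Mul2 // r0:Mul1,r1:1,r2:Mul2,r3:5
cycle 3: issue ADD r3<-Add1 // r0:Mul1,r1:1,r2:Mul2,r3:Add1
cycle 4: issue SUB r2<-Add2 // r0:Mul1,r1:1,r2:Add2,r3:Add1
cycle 5: CDB Add1=2; issue ADD r1<-Add1 // r0:Mul1,r1:Add1,r2:Add2,r3:2
cycle 6: CDB Mul1=40; issue MUL r0<-Mul1 // r0:Mul1,r1:Add1,r2:Add2,r3:2
cycle 7: CDB Mul2=5; stall // r0:Mul1,r1:Add1,r2:Add2,r3:2
cycle 8: CDB Add1=41; issue ADD r3<-Add1 // r0:Mul1,r1:41,r2:Add2,r3:Add1
cycle 9: CDB Add2=-38 // r0:Mul1,r1:41,r2:-38,r3:Add1
cycle 10: CDB Add1=43 // r0:Mul1,r1:41,r2:-38,r3:43
cycle 11: - // r0:Mul1,r1:41,r2:-38,r3:43

STATUS = TAG Mul1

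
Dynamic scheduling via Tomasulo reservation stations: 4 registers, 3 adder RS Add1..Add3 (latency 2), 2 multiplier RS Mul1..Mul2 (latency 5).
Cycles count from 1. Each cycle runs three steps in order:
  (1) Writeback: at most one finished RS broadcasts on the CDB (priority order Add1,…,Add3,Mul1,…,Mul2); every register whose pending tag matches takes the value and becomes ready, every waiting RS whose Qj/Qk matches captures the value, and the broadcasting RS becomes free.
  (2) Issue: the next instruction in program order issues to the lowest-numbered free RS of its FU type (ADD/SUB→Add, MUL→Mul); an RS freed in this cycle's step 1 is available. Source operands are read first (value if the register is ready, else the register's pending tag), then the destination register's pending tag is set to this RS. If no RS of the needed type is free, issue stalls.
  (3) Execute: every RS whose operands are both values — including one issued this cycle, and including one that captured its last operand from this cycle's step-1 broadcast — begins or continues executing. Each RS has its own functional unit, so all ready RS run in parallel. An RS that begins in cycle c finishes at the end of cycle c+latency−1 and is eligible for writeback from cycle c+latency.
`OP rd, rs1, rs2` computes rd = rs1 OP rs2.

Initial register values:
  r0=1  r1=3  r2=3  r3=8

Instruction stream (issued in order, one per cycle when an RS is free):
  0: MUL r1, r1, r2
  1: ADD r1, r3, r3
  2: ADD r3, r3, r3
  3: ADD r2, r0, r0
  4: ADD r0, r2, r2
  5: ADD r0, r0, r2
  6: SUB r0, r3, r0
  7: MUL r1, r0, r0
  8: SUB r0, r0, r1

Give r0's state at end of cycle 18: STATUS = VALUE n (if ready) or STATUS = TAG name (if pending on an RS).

STATUS = TAG Add2

  c1: issue MUL r1<-Mul1  regs: r0:1,r1:Mul1,r2:3,r3:8
  c2: issue ADD r1<-Add1  regs: r0:1,r1:Add1,r2:3,r3:8
  c3: issue ADD r3<-Add2  regs: r0:1,r1:Add1,r2:3,r3:Add2
  c4: CDB Add1=16; issue ADD r2<-Add1  regs: r0:1,r1:16,r2:Add1,r3:Add2
  c5: CDB Add2=16; issue ADD r0<-Add2  regs: r0:Add2,r1:16,r2:Add1,r3:16
  c6: CDB Add1=2; issue ADD r0<-Add1  regs: r0:Add1,r1:16,r2:2,r3:16
  c7: CDB Mul1=9; issue SUB r0<-Add3  regs: r0:Add3,r1:16,r2:2,r3:16
  c8: CDB Add2=4; issue MUL r1<-Mul1  regs: r0:Add3,r1:Mul1,r2:2,r3:16
  c9: issue SUB r0<-Add2  regs: r0:Add2,r1:Mul1,r2:2,r3:16
  c10: CDB Add1=6  regs: r0:Add2,r1:Mul1,r2:2,r3:16
  c11: -  regs: r0:Add2,r1:Mul1,r2:2,r3:16
  c12: CDB Add3=10  regs: r0:Add2,r1:Mul1,r2:2,r3:16
  c13: -  regs: r0:Add2,r1:Mul1,r2:2,r3:16
  c14: -  regs: r0:Add2,r1:Mul1,r2:2,r3:16
  c15: -  regs: r0:Add2,r1:Mul1,r2:2,r3:16
  c16: -  regs: r0:Add2,r1:Mul1,r2:2,r3:16
  c17: CDB Mul1=100  regs: r0:Add2,r1:100,r2:2,r3:16
  c18: -  regs: r0:Add2,r1:100,r2:2,r3:16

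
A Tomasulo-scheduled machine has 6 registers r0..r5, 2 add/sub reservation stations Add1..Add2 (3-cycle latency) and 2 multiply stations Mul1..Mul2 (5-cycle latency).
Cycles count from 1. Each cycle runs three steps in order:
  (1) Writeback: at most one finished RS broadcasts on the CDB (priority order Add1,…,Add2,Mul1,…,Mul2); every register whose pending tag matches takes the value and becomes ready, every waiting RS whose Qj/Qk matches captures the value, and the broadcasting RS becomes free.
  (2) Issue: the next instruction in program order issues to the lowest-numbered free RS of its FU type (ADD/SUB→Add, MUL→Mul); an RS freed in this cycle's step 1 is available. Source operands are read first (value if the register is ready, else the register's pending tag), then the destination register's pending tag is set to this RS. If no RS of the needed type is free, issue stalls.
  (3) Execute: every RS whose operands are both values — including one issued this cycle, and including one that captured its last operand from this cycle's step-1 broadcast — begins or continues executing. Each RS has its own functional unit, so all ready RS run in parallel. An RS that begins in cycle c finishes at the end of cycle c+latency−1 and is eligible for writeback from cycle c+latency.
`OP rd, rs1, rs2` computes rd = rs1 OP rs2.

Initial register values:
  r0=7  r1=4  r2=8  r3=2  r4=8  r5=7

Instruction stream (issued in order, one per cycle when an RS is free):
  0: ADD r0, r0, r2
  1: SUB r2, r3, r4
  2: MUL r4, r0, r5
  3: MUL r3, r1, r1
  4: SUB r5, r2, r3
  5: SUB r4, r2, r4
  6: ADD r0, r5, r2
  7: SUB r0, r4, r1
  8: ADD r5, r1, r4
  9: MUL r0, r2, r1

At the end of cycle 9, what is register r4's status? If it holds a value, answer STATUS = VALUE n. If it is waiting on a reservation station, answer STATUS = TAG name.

c1: issue ADD r0<-Add1 | r0:Add1,r1:4,r2:8,r3:2,r4:8,r5:7
c2: issue SUB r2<-Add2 | r0:Add1,r1:4,r2:Add2,r3:2,r4:8,r5:7
c3: issue MUL r4<-Mul1 | r0:Add1,r1:4,r2:Add2,r3:2,r4:Mul1,r5:7
c4: CDB Add1=15; issue MUL r3<-Mul2 | r0:15,r1:4,r2:Add2,r3:Mul2,r4:Mul1,r5:7
c5: CDB Add2=-6; issue SUB r5<-Add1 | r0:15,r1:4,r2:-6,r3:Mul2,r4:Mul1,r5:Add1
c6: issue SUB r4<-Add2 | r0:15,r1:4,r2:-6,r3:Mul2,r4:Add2,r5:Add1
c7: stall | r0:15,r1:4,r2:-6,r3:Mul2,r4:Add2,r5:Add1
c8: stall | r0:15,r1:4,r2:-6,r3:Mul2,r4:Add2,r5:Add1
c9: CDB Mul1=105; stall | r0:15,r1:4,r2:-6,r3:Mul2,r4:Add2,r5:Add1

STATUS = TAG Add2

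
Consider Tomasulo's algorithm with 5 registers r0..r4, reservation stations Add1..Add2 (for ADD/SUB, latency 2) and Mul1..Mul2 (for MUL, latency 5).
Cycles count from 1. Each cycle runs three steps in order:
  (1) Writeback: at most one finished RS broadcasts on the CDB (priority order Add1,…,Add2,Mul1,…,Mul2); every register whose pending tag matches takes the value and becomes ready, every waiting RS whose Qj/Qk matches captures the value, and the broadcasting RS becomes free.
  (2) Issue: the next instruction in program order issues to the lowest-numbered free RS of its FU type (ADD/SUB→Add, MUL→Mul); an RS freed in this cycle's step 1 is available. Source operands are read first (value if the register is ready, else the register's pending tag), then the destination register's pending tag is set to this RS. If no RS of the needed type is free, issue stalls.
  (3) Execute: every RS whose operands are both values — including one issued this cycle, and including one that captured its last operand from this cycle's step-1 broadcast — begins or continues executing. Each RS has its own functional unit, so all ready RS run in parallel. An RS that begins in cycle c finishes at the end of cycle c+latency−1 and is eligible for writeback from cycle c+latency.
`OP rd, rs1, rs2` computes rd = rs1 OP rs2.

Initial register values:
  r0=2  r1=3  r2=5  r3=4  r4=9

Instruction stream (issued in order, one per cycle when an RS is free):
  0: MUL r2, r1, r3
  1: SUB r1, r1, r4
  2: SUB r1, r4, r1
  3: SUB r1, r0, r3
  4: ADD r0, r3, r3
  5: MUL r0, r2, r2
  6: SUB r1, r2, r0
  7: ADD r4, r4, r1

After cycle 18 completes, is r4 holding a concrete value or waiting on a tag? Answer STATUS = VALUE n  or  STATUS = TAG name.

cycle 1: issue MUL r2<-Mul1 // r0:2,r1:3,r2:Mul1,r3:4,r4:9
cycle 2: issue SUB r1<-Add1 // r0:2,r1:Add1,r2:Mul1,r3:4,r4:9
cycle 3: issue SUB r1<-Add2 // r0:2,r1:Add2,r2:Mul1,r3:4,r4:9
cycle 4: CDB Add1=-6; issue SUB r1<-Add1 // r0:2,r1:Add1,r2:Mul1,r3:4,r4:9
cycle 5: stall // r0:2,r1:Add1,r2:Mul1,r3:4,r4:9
cycle 6: CDB Add1=-2; issue ADD r0<-Add1 // r0:Add1,r1:-2,r2:Mul1,r3:4,r4:9
cycle 7: CDB Add2=15; issue MUL r0<-Mul2 // r0:Mul2,r1:-2,r2:Mul1,r3:4,r4:9
cycle 8: CDB Add1=8; issue SUB r1<-Add1 // r0:Mul2,r1:Add1,r2:Mul1,r3:4,r4:9
cycle 9: CDB Mul1=12; issue ADD r4<-Add2 // r0:Mul2,r1:Add1,r2:12,r3:4,r4:Add2
cycle 10: - // r0:Mul2,r1:Add1,r2:12,r3:4,r4:Add2
cycle 11: - // r0:Mul2,r1:Add1,r2:12,r3:4,r4:Add2
cycle 12: - // r0:Mul2,r1:Add1,r2:12,r3:4,r4:Add2
cycle 13: - // r0:Mul2,r1:Add1,r2:12,r3:4,r4:Add2
cycle 14: CDB Mul2=144 // r0:144,r1:Add1,r2:12,r3:4,r4:Add2
cycle 15: - // r0:144,r1:Add1,r2:12,r3:4,r4:Add2
cycle 16: CDB Add1=-132 // r0:144,r1:-132,r2:12,r3:4,r4:Add2
cycle 17: - // r0:144,r1:-132,r2:12,r3:4,r4:Add2
cycle 18: CDB Add2=-123 // r0:144,r1:-132,r2:12,r3:4,r4:-123

STATUS = VALUE -123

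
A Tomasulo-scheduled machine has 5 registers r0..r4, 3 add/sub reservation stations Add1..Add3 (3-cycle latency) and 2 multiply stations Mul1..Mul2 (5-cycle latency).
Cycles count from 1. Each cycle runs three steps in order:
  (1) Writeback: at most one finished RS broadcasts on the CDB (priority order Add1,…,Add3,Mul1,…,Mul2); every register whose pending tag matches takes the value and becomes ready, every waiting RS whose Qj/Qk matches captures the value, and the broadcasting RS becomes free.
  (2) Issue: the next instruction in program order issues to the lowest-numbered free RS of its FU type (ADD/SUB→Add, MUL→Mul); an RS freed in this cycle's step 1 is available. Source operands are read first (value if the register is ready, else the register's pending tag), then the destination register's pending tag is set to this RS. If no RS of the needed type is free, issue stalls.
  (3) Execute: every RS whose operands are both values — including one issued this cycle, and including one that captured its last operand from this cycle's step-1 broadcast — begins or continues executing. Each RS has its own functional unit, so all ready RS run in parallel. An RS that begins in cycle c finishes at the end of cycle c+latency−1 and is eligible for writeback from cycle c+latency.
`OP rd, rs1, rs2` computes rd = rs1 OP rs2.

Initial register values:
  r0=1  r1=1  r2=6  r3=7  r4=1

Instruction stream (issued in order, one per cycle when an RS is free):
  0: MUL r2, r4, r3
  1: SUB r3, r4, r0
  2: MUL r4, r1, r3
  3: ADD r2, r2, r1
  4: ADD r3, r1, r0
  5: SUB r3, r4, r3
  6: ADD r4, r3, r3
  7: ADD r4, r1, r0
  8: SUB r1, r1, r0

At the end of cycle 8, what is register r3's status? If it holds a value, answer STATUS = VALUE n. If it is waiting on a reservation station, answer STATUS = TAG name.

STATUS = TAG Add3

  c1: issue MUL r2<-Mul1  regs: r0:1,r1:1,r2:Mul1,r3:7,r4:1
  c2: issue SUB r3<-Add1  regs: r0:1,r1:1,r2:Mul1,r3:Add1,r4:1
  c3: issue MUL r4<-Mul2  regs: r0:1,r1:1,r2:Mul1,r3:Add1,r4:Mul2
  c4: issue ADD r2<-Add2  regs: r0:1,r1:1,r2:Add2,r3:Add1,r4:Mul2
  c5: CDB Add1=0; issue ADD r3<-Add1  regs: r0:1,r1:1,r2:Add2,r3:Add1,r4:Mul2
  c6: CDB Mul1=7; issue SUB r3<-Add3  regs: r0:1,r1:1,r2:Add2,r3:Add3,r4:Mul2
  c7: stall  regs: r0:1,r1:1,r2:Add2,r3:Add3,r4:Mul2
  c8: CDB Add1=2; issue ADD r4<-Add1  regs: r0:1,r1:1,r2:Add2,r3:Add3,r4:Add1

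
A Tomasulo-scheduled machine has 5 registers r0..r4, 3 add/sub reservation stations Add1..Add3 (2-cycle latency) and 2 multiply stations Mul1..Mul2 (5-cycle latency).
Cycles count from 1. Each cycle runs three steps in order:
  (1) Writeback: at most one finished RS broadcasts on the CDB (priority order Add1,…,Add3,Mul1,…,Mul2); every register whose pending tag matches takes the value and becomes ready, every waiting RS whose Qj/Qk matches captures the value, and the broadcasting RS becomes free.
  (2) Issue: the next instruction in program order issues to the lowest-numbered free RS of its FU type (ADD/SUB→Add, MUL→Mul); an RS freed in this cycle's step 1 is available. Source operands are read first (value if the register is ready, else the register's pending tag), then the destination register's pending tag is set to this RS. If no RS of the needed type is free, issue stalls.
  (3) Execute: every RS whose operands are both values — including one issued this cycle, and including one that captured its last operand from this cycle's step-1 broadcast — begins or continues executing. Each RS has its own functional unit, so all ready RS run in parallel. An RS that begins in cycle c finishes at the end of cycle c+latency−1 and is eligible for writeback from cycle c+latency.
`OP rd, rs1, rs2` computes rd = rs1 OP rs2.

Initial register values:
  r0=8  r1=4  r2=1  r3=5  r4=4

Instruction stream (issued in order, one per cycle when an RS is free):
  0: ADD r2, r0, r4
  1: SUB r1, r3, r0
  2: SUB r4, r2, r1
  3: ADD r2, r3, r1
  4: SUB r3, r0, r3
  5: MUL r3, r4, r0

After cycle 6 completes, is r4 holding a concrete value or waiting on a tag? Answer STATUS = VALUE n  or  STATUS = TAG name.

cycle 1: issue ADD r2<-Add1 // r0:8,r1:4,r2:Add1,r3:5,r4:4
cycle 2: issue SUB r1<-Add2 // r0:8,r1:Add2,r2:Add1,r3:5,r4:4
cycle 3: CDB Add1=12; issue SUB r4<-Add1 // r0:8,r1:Add2,r2:12,r3:5,r4:Add1
cycle 4: CDB Add2=-3; issue ADD r2<-Add2 // r0:8,r1:-3,r2:Add2,r3:5,r4:Add1
cycle 5: issue SUB r3<-Add3 // r0:8,r1:-3,r2:Add2,r3:Add3,r4:Add1
cycle 6: CDB Add1=15; issue MUL r3<-Mul1 // r0:8,r1:-3,r2:Add2,r3:Mul1,r4:15

STATUS = VALUE 15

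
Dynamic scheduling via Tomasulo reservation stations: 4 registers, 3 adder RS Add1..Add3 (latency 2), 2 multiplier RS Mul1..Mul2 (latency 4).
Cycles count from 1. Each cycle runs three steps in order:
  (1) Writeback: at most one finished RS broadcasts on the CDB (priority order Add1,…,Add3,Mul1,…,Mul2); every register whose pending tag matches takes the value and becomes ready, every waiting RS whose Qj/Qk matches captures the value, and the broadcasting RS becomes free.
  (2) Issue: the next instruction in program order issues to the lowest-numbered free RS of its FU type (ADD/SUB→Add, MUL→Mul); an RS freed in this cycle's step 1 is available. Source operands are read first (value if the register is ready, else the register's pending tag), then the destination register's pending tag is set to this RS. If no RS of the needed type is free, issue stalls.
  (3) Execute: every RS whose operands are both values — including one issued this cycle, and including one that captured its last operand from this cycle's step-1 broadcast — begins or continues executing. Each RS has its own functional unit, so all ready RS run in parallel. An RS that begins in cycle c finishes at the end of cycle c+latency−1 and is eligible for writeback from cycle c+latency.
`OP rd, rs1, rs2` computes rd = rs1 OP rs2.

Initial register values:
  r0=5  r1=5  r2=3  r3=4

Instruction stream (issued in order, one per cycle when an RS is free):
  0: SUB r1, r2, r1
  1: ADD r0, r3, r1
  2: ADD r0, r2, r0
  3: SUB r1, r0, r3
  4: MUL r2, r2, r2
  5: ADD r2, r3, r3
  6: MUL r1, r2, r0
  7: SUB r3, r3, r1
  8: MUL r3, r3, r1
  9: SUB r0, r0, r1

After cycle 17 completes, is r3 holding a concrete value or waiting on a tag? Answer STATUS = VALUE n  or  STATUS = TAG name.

cycle 1: issue SUB r1<-Add1 // r0:5,r1:Add1,r2:3,r3:4
cycle 2: issue ADD r0<-Add2 // r0:Add2,r1:Add1,r2:3,r3:4
cycle 3: CDB Add1=-2; issue ADD r0<-Add1 // r0:Add1,r1:-2,r2:3,r3:4
cycle 4: issue SUB r1<-Add3 // r0:Add1,r1:Add3,r2:3,r3:4
cycle 5: CDB Add2=2; issue MUL r2<-Mul1 // r0:Add1,r1:Add3,r2:Mul1,r3:4
cycle 6: issue ADD r2<-Add2 // r0:Add1,r1:Add3,r2:Add2,r3:4
cycle 7: CDB Add1=5; issue MUL r1<-Mul2 // r0:5,r1:Mul2,r2:Add2,r3:4
cycle 8: CDB Add2=8; issue SUB r3<-Add1 // r0:5,r1:Mul2,r2:8,r3:Add1
cycle 9: CDB Add3=1; stall // r0:5,r1:Mul2,r2:8,r3:Add1
cycle 10: CDB Mul1=9; issue MUL r3<-Mul1 // r0:5,r1:Mul2,r2:8,r3:Mul1
cycle 11: issue SUB r0<-Add2 // r0:Add2,r1:Mul2,r2:8,r3:Mul1
cycle 12: CDB Mul2=40 // r0:Add2,r1:40,r2:8,r3:Mul1
cycle 13: - // r0:Add2,r1:40,r2:8,r3:Mul1
cycle 14: CDB Add1=-36 // r0:Add2,r1:40,r2:8,r3:Mul1
cycle 15: CDB Add2=-35 // r0:-35,r1:40,r2:8,r3:Mul1
cycle 16: - // r0:-35,r1:40,r2:8,r3:Mul1
cycle 17: - // r0:-35,r1:40,r2:8,r3:Mul1

STATUS = TAG Mul1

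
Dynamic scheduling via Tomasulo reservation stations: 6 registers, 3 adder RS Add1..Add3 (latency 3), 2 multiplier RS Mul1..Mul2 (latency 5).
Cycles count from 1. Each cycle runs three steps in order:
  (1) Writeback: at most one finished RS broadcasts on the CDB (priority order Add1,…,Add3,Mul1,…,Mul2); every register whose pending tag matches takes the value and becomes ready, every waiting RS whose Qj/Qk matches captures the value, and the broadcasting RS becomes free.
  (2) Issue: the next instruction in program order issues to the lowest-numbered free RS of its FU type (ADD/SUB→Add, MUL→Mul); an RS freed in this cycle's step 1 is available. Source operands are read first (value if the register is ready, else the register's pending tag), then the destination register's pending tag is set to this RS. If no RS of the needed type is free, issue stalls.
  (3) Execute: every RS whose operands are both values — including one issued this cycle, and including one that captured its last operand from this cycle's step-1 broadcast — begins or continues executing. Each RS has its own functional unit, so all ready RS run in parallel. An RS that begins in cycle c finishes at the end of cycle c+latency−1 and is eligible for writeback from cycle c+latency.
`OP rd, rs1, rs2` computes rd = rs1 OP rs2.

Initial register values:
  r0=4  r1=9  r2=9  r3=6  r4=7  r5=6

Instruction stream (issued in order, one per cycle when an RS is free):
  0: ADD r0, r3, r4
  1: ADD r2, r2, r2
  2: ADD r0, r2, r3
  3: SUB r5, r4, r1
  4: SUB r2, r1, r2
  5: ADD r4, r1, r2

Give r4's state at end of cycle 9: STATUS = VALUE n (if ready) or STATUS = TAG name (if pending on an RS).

c1: issue ADD r0<-Add1 | r0:Add1,r1:9,r2:9,r3:6,r4:7,r5:6
c2: issue ADD r2<-Add2 | r0:Add1,r1:9,r2:Add2,r3:6,r4:7,r5:6
c3: issue ADD r0<-Add3 | r0:Add3,r1:9,r2:Add2,r3:6,r4:7,r5:6
c4: CDB Add1=13; issue SUB r5<-Add1 | r0:Add3,r1:9,r2:Add2,r3:6,r4:7,r5:Add1
c5: CDB Add2=18; issue SUB r2<-Add2 | r0:Add3,r1:9,r2:Add2,r3:6,r4:7,r5:Add1
c6: stall | r0:Add3,r1:9,r2:Add2,r3:6,r4:7,r5:Add1
c7: CDB Add1=-2; issue ADD r4<-Add1 | r0:Add3,r1:9,r2:Add2,r3:6,r4:Add1,r5:-2
c8: CDB Add2=-9 | r0:Add3,r1:9,r2:-9,r3:6,r4:Add1,r5:-2
c9: CDB Add3=24 | r0:24,r1:9,r2:-9,r3:6,r4:Add1,r5:-2

STATUS = TAG Add1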